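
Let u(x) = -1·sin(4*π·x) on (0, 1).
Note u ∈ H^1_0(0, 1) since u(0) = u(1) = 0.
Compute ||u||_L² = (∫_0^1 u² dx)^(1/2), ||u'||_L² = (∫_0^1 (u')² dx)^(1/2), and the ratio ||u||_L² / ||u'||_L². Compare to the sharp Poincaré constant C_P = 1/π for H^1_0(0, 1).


||u||_L² / ||u'||_L² = 1/(4*π) < C_P = 1/π.

u(x) = -1·sin(4*π·x), so u'(x) = -4*π*cos(4*π*x).
Writing u(x) = A·sin(kπx/L) with A = -1 and k = 4, use ∫_0^L sin²(kπx/L) dx = L/2 and ∫_0^L cos²(kπx/L) dx = L/2.
u² = 1·sin²(4*π·x) and (u')² = 16*π^2·cos²(4*π·x), and each of sin², cos² integrates to L/2 = 1/2 over (0, 1).
∫_0^1 u² dx = 1/2, so ||u||_L² = sqrt(2)/2.
∫_0^1 (u')² dx = 8*π^2, so ||u'||_L² = 2*sqrt(2)*π.
Ratio ||u||_L² / ||u'||_L² = 1/(4*π).
Sharp Poincaré constant on H^1_0(0, 1) is C_P = L/π = 1/π, achieved by sin(π·x).
This is the k = 4 harmonic; the ratio L/(kπ) is strictly less than C_P = L/π, consistent with the sharp inequality ||u||_L² ≤ C_P ||u'||_L².


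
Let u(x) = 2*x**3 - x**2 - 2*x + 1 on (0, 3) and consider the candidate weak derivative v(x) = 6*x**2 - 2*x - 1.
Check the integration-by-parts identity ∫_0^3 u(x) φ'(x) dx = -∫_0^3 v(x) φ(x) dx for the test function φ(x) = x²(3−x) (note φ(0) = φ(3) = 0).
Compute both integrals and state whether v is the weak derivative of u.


LHS = -108, RHS = -459/4. No, v is not the weak derivative of u.

u(x) = 2*x**3 - x**2 - 2*x + 1, classical derivative u'(x) = 6*x**2 - 2*x - 2.
φ(x) = x²(3−x), so φ'(x) = 3*x*(2 - x).
Note φ(0) = φ(3) = 0, so the boundary term u·φ vanishes.
LHS = ∫_0^3 u(x) φ'(x) dx = ∫_0^3 (-6*x^5 + 15*x^4 - 15*x^2 + 6*x) dx. Term by term:
  ∫_0^3 -6*x^5 dx = -729;  ∫_0^3 15*x^4 dx = 729;  ∫_0^3 -15*x^2 dx = -135;
  ∫_0^3 6*x dx = 27.
Sum: -729 + 729 − 135 + 27 = -108.
So LHS = -108.
∫_0^3 v(x) φ(x) dx = ∫_0^3 (-6*x^5 + 20*x^4 - 5*x^3 - 3*x^2) dx. Term by term:
  ∫_0^3 -6*x^5 dx = -729;  ∫_0^3 20*x^4 dx = 972;  ∫_0^3 -5*x^3 dx = -405/4;
  ∫_0^3 -3*x^2 dx = -27.
Sum: -729 + 972 − 405/4 − 27 = 459/4.
So RHS = -∫_0^3 v(x) φ(x) dx = -459/4.
LHS − RHS = 27/4 ≠ 0, so the identity fails.
(For a valid weak derivative the identity must hold for EVERY test function, in particular this one. The failure shows v is NOT the weak derivative of u.)
Correct weak derivative would be u'(x) = 6*x**2 - 2*x - 2.


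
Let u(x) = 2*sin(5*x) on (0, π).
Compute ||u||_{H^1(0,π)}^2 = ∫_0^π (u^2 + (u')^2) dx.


||u||_{H^1(0,π)}^2 = 52*π

u'(x) = 10*cos(5*x).
Expand u² and (u')² and integrate term by term on (0, π), using: for integers n ≥ 1, ∫_0^π sin²(nx) dx = ∫_0^π cos²(nx) dx = π/2; for n ≠ n', ∫_0^π sin(nx)sin(n'x) dx = ∫_0^π cos(nx)cos(n'x) dx = 0; and by product-to-sum, ∫_0^π sin(nx)cos(n'x) dx = ½∫_0^π [sin((n+n')x) + sin((n−n')x)] dx, which is 0 when n+n' is even and 2n/(n²−n'²) when n+n' is odd (it need not vanish on (0, π)).
  u² squared terms: (2)²·∫sin(5x)² dx = 4·π/2 = 2*π.
  So ∫_0^π u² dx = 2*π.
  (u')² squared terms: (10)²·∫cos(5x)² dx = 100·π/2 = 50*π.
  So ∫_0^π (u')² dx = 50*π.
||u||_{H^1}^2 = (2*π) + (50*π) = 52*π.


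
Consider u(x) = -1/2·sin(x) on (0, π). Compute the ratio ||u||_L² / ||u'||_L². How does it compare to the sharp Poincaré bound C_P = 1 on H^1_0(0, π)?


||u||_L² / ||u'||_L² = 1 = C_P.

u(x) = -1/2·sin(x), so u'(x) = -cos(x)/2.
Writing u(x) = A·sin(kπx/L) with A = -1/2 and k = 1, use ∫_0^L sin²(kπx/L) dx = L/2 and ∫_0^L cos²(kπx/L) dx = L/2.
u² = 1/4·sin²(x) and (u')² = 1/4·cos²(x), and each of sin², cos² integrates to L/2 = π/2 over (0, π).
∫_0^π u² dx = π/8, so ||u||_L² = sqrt(2)*sqrt(π)/4.
∫_0^π (u')² dx = π/8, so ||u'||_L² = sqrt(2)*sqrt(π)/4.
Ratio ||u||_L² / ||u'||_L² = 1.
Sharp Poincaré constant on H^1_0(0, π) is C_P = L/π = 1, achieved by sin(x).
This is the k = 1 eigenfunction (up to amplitude), so the ratio equals the sharp Poincaré constant exactly.


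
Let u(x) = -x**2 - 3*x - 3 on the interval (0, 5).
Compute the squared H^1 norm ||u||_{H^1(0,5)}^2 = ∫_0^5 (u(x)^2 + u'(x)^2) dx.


||u||_{H^1}^2 = 16915/6

The H^1 norm (squared) on an interval (0, L) is
  ||u||_{H^1}^2 = ∫_0^L u(x)^2 dx + ∫_0^L u'(x)^2 dx.
Compute u'(x) = -2*x - 3.
Then u(x)^2 = x**4 + 6*x**3 + 15*x**2 + 18*x + 9 and u'(x)^2 = 4*x**2 + 12*x + 9.
Integrate each monomial from 0 to 5 using ∫_0^5 c·x^n dx = c·5^(n+1)/(n+1):
  ∫_0^5 u(x)^2 dx = ∫_0^5 (x^4 + 6*x^3 + 15*x^2 + 18*x + 9) dx. Term by term:
    ∫_0^5 x^4 dx = 625;  ∫_0^5 6*x^3 dx = 1875/2;  ∫_0^5 15*x^2 dx = 625;
    ∫_0^5 18*x dx = 225;  ∫_0^5 9 dx = 45.
  Sum: 625 + 1875/2 + 625 + 225 + 45 = 4915/2.
  ∫_0^5 u'(x)^2 dx = ∫_0^5 (4*x^2 + 12*x + 9) dx. Term by term:
    ∫_0^5 4*x^2 dx = 500/3;  ∫_0^5 12*x dx = 150;  ∫_0^5 9 dx = 45.
  Sum: 500/3 + 150 + 45 = 1085/3.
Adding: ||u||_{H^1}^2 = 4915/2 + 1085/3 = 16915/6.


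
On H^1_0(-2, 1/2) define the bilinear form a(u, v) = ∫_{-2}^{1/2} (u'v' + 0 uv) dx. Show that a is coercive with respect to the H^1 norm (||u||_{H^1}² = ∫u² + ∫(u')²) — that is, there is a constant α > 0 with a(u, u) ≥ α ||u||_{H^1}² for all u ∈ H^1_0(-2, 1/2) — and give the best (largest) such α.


α = 4*π^2/(25 + 4*π^2)

Coercivity of a(·,·) on H^1_0(-2, 1/2) means a(u, u) ≥ α ||u||_{H^1}² for every u ∈ H^1_0.
The interval has length L = 5/2, and Poincaré/coercivity depend only on L. Here a(u, u) = ∫(u')² + (0)·∫u².
Here c = 0, so a(u,u) = ∫(u')² alone. The condition a(u,u) ≥ α||u||_{H^1}² reads (1−α)∫(u')² ≥ (α−c)∫u². Any admissible α is ≤ 1 (rapidly oscillating u have ∫u²/∫(u')² → 0), and α = 1 would force 0 ≥ (1−c)∫u², impossible since c < 1; so 1−α > 0. By the sharp Poincaré inequality on H^1_0 of an interval of length L, ∫(u')² ≥ (π/L)²∫u² with equality for the first sine mode sin(π(x−x₀)/L) (x₀ the left endpoint), so the inequality holds for all u iff (1−α)(π/L)² ≥ α − c, i.e. α ≤ ((π/L)² + c)/((π/L)² + 1) = (1 + c(L/π)²)/(1 + (L/π)²). (Direct route, valid since c ≤ 0: Poincaré gives c∫u² ≥ c(L/π)²∫(u')², so a(u,u) ≥ (1 + c(L/π)²)∫(u')², while ||u||_{H^1}² ≤ (1 + (L/π)²)∫(u')²; dividing yields the same α.) With (π/L)² = 4*π^2/25 and c = 0, the largest admissible constant is α = ((π/L)² + c)/((π/L)² + 1).
Simplifying, α = 4*π^2/(25 + 4*π^2).


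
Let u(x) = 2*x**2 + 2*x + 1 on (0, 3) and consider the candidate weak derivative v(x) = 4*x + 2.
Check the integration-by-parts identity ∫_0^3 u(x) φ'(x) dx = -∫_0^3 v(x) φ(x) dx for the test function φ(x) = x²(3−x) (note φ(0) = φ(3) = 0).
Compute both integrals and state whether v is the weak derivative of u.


LHS = -621/10, RHS = -621/10. Yes, v = u' weakly.

u(x) = 2*x**2 + 2*x + 1, classical derivative u'(x) = 4*x + 2.
φ(x) = x²(3−x), so φ'(x) = 3*x*(2 - x).
Note φ(0) = φ(3) = 0, so the boundary term u·φ vanishes.
LHS = ∫_0^3 u(x) φ'(x) dx = ∫_0^3 (-6*x^4 + 6*x^3 + 9*x^2 + 6*x) dx. Term by term:
  ∫_0^3 -6*x^4 dx = -1458/5;  ∫_0^3 6*x^3 dx = 243/2;  ∫_0^3 9*x^2 dx = 81;
  ∫_0^3 6*x dx = 27.
Sum: -1458/5 + 243/2 + 81 + 27 = -621/10.
So LHS = -621/10.
∫_0^3 v(x) φ(x) dx = ∫_0^3 (-4*x^4 + 10*x^3 + 6*x^2) dx. Term by term:
  ∫_0^3 -4*x^4 dx = -972/5;  ∫_0^3 10*x^3 dx = 405/2;  ∫_0^3 6*x^2 dx = 54.
Sum: -972/5 + 405/2 + 54 = 621/10.
So RHS = -∫_0^3 v(x) φ(x) dx = -621/10.
LHS = RHS, so the identity holds for this test φ.
Moreover u is smooth here and v(x) = u'(x) = 4*x + 2 pointwise, so the identity holds for every test function. Hence v is the weak derivative of u.


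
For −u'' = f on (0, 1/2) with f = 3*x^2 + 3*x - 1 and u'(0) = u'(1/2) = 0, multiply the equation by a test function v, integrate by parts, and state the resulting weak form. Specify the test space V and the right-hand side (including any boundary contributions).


V = H^1(0, 1/2) (no boundary constraint on v; u is determined up to an additive constant); weak form: ∫_0^1/2 u'v' dx = ∫_0^1/2 (3*x^2 + 3*x - 1) v dx for all v ∈ V.

Multiply both sides by a test function v and integrate from 0 to 1/2:
  ∫_0^1/2 −u''(x) v(x) dx = ∫_0^1/2 f(x) v(x) dx.
Integrate the LHS by parts once:
  ∫_0^1/2 −u'' v dx = −[u'(x) v(x)]_0^1/2 + ∫_0^1/2 u'(x) v'(x) dx.
Thus ∫_0^1/2 u'(x) v'(x) dx = ∫_0^1/2 f(x) v(x) dx + [u'(x) v(x)]_0^1/2.
Choose V so that boundary terms are either known or forced to vanish.
u has homogeneous Neumann: u'(0) = u'(1/2) = 0. So [u' v]_0^1/2 = 0·v(1/2) − 0·v(0) = 0 for any v; take V = H^1(0, 1/2).
Weak formulation: find u (satisfying any essential BC) such that ∫_0^1/2 u'(x) v'(x) dx = ∫_0^1/2 f v dx for all v ∈ V (homogeneous Neumann, so boundary terms vanish).
Substituting f(x) = 3*x^2 + 3*x - 1, the right-hand side is ∫_0^1/2 (3*x^2 + 3*x - 1) v dx.
Compatibility check (pure Neumann): taking v ≡ 1 ∈ V gives 0 = ∫_0^1/2 f dx + (0) − (0), i.e. ∫_0^1/2 f dx must equal u'(0) − u'(1/2) = 0. Indeed ∫_0^1/2 (3*x^2 + 3*x - 1) dx = 0, so the data are compatible. The solution is then unique only up to an additive constant (fix it e.g. by requiring ∫_0^1/2 u dx = 0).


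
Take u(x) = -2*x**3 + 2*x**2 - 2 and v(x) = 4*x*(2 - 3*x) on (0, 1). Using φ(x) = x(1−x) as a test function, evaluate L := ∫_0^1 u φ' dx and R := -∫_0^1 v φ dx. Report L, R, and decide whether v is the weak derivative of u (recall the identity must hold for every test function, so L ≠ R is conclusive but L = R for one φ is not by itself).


LHS = -1/30, RHS = -1/15. No, v is not the weak derivative of u.

u(x) = -2*x**3 + 2*x**2 - 2, classical derivative u'(x) = -6*x**2 + 4*x.
φ(x) = x(1−x), so φ'(x) = 1 - 2*x.
Note φ(0) = φ(1) = 0, so the boundary term u·φ vanishes.
LHS = ∫_0^1 u(x) φ'(x) dx = ∫_0^1 (4*x^4 - 6*x^3 + 2*x^2 + 4*x - 2) dx. Term by term:
  ∫_0^1 4*x^4 dx = 4/5;  ∫_0^1 -6*x^3 dx = -3/2;  ∫_0^1 2*x^2 dx = 2/3;
  ∫_0^1 4*x dx = 2;  ∫_0^1 -2 dx = -2.
Sum: 4/5 − 3/2 + 2/3 + 2 − 2 = -1/30.
So LHS = -1/30.
∫_0^1 v(x) φ(x) dx = ∫_0^1 (12*x^4 - 20*x^3 + 8*x^2) dx. Term by term:
  ∫_0^1 12*x^4 dx = 12/5;  ∫_0^1 -20*x^3 dx = -5;  ∫_0^1 8*x^2 dx = 8/3.
Sum: 12/5 − 5 + 8/3 = 1/15.
So RHS = -∫_0^1 v(x) φ(x) dx = -1/15.
LHS − RHS = 1/30 ≠ 0, so the identity fails.
(For a valid weak derivative the identity must hold for EVERY test function, in particular this one. The failure shows v is NOT the weak derivative of u.)
Correct weak derivative would be u'(x) = -6*x**2 + 4*x.


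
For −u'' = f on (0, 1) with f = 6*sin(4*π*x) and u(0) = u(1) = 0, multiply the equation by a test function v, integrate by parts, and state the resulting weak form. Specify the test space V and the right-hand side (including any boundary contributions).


V = H^1_0(0, 1) (so v(0) = v(1) = 0); weak form: ∫_0^1 u'v' dx = ∫_0^1 (6*sin(4*π*x)) v dx for all v ∈ V.

Multiply both sides by a test function v and integrate from 0 to 1:
  ∫_0^1 −u''(x) v(x) dx = ∫_0^1 f(x) v(x) dx.
Integrate the LHS by parts once:
  ∫_0^1 −u'' v dx = −[u'(x) v(x)]_0^1 + ∫_0^1 u'(x) v'(x) dx.
Thus ∫_0^1 u'(x) v'(x) dx = ∫_0^1 f(x) v(x) dx + [u'(x) v(x)]_0^1.
Choose V so that boundary terms are either known or forced to vanish.
u is Dirichlet: u(0) = u(1) = 0. Let V = H^1_0(0, 1); then v(0) = v(1) = 0, and [u' v]_0^1 = 0.
Weak formulation: find u (satisfying any essential BC) such that ∫_0^1 u'(x) v'(x) dx = ∫_0^1 f v dx for all v ∈ V.
Substituting f(x) = 6*sin(4*π*x), the right-hand side is ∫_0^1 (6*sin(4*π*x)) v dx.


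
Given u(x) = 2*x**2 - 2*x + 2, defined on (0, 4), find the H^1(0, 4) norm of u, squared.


||u||_{H^1}^2 = 11168/15

The H^1 norm (squared) on an interval (0, L) is
  ||u||_{H^1}^2 = ∫_0^L u(x)^2 dx + ∫_0^L u'(x)^2 dx.
Compute u'(x) = 4*x - 2.
Then u(x)^2 = 4*x**4 - 8*x**3 + 12*x**2 - 8*x + 4 and u'(x)^2 = 16*x**2 - 16*x + 4.
Integrate each monomial from 0 to 4 using ∫_0^4 c·x^n dx = c·4^(n+1)/(n+1):
  ∫_0^4 u(x)^2 dx = ∫_0^4 (4*x^4 - 8*x^3 + 12*x^2 - 8*x + 4) dx. Term by term:
    ∫_0^4 4*x^4 dx = 4096/5;  ∫_0^4 -8*x^3 dx = -512;  ∫_0^4 12*x^2 dx = 256;
    ∫_0^4 -8*x dx = -64;  ∫_0^4 4 dx = 16.
  Sum: 4096/5 − 512 + 256 − 64 + 16 = 2576/5.
  ∫_0^4 u'(x)^2 dx = ∫_0^4 (16*x^2 - 16*x + 4) dx. Term by term:
    ∫_0^4 16*x^2 dx = 1024/3;  ∫_0^4 -16*x dx = -128;  ∫_0^4 4 dx = 16.
  Sum: 1024/3 − 128 + 16 = 688/3.
Adding: ||u||_{H^1}^2 = 2576/5 + 688/3 = 11168/15.


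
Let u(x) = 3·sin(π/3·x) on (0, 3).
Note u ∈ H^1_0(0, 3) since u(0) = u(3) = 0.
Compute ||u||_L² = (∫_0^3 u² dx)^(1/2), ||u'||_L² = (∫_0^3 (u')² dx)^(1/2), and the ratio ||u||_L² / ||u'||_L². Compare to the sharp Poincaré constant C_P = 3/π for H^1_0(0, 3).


||u||_L² / ||u'||_L² = 3/π = C_P.

u(x) = 3·sin(π/3·x), so u'(x) = π*cos(π*x/3).
Writing u(x) = A·sin(kπx/L) with A = 3 and k = 1, use ∫_0^L sin²(kπx/L) dx = L/2 and ∫_0^L cos²(kπx/L) dx = L/2.
u² = 9·sin²(π/3·x) and (u')² = π^2·cos²(π/3·x), and each of sin², cos² integrates to L/2 = 3/2 over (0, 3).
∫_0^3 u² dx = 27/2, so ||u||_L² = 3*sqrt(6)/2.
∫_0^3 (u')² dx = 3*π^2/2, so ||u'||_L² = sqrt(6)*π/2.
Ratio ||u||_L² / ||u'||_L² = 3/π.
Sharp Poincaré constant on H^1_0(0, 3) is C_P = L/π = 3/π, achieved by sin(π/3·x).
This is the k = 1 eigenfunction (up to amplitude), so the ratio equals the sharp Poincaré constant exactly.


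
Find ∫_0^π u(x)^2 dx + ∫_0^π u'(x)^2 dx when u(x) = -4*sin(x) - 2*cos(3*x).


||u||_{H^1(0,π)}^2 = 36*π

u'(x) = 6*sin(3*x) - 4*cos(x).
Expand u² and (u')² and integrate term by term on (0, π), using: for integers n ≥ 1, ∫_0^π sin²(nx) dx = ∫_0^π cos²(nx) dx = π/2; for n ≠ n', ∫_0^π sin(nx)sin(n'x) dx = ∫_0^π cos(nx)cos(n'x) dx = 0; and by product-to-sum, ∫_0^π sin(nx)cos(n'x) dx = ½∫_0^π [sin((n+n')x) + sin((n−n')x)] dx, which is 0 when n+n' is even and 2n/(n²−n'²) when n+n' is odd (it need not vanish on (0, π)).
  u² squared terms: (-4)²·∫sin(x)² dx = 16·π/2 = 8*π;  (-2)²·∫cos(3x)² dx = 4·π/2 = 2*π.
  u² cross terms: 2·(-4)·(-2)·∫sin(x)·cos(3x) dx = 16·(0) = 0.
  So ∫_0^π u² dx = 8*π + 2*π + 0 = 10*π.
  (u')² squared terms: (-4)²·∫cos(x)² dx = 16·π/2 = 8*π;  (6)²·∫sin(3x)² dx = 36·π/2 = 18*π.
  (u')² cross terms: 2·(-4)·(6)·∫cos(x)·sin(3x) dx = -48·(0) = 0.
  So ∫_0^π (u')² dx = 8*π + 18*π + 0 = 26*π.
||u||_{H^1}^2 = (10*π) + (26*π) = 36*π.


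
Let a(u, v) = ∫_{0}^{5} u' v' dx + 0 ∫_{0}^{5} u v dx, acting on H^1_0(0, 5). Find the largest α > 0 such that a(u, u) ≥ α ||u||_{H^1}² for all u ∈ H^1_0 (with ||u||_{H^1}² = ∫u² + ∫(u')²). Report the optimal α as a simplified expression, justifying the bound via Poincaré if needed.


α = π^2/(π^2 + 25)

Coercivity of a(·,·) on H^1_0(0, 5) means a(u, u) ≥ α ||u||_{H^1}² for every u ∈ H^1_0.
The interval has length L = 5, and Poincaré/coercivity depend only on L. Here a(u, u) = ∫(u')² + (0)·∫u².
Here c = 0, so a(u,u) = ∫(u')² alone. The condition a(u,u) ≥ α||u||_{H^1}² reads (1−α)∫(u')² ≥ (α−c)∫u². Any admissible α is ≤ 1 (rapidly oscillating u have ∫u²/∫(u')² → 0), and α = 1 would force 0 ≥ (1−c)∫u², impossible since c < 1; so 1−α > 0. By the sharp Poincaré inequality on H^1_0 of an interval of length L, ∫(u')² ≥ (π/L)²∫u² with equality for the first sine mode sin(π(x−x₀)/L) (x₀ the left endpoint), so the inequality holds for all u iff (1−α)(π/L)² ≥ α − c, i.e. α ≤ ((π/L)² + c)/((π/L)² + 1) = (1 + c(L/π)²)/(1 + (L/π)²). (Direct route, valid since c ≤ 0: Poincaré gives c∫u² ≥ c(L/π)²∫(u')², so a(u,u) ≥ (1 + c(L/π)²)∫(u')², while ||u||_{H^1}² ≤ (1 + (L/π)²)∫(u')²; dividing yields the same α.) With (π/L)² = π^2/25 and c = 0, the largest admissible constant is α = ((π/L)² + c)/((π/L)² + 1).
Simplifying, α = π^2/(π^2 + 25).


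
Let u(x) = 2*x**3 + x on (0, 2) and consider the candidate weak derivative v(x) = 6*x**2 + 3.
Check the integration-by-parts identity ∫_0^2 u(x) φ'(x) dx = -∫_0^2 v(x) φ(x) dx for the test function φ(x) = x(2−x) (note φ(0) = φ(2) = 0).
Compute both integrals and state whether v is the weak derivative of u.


LHS = -164/15, RHS = -68/5. No, v is not the weak derivative of u.

u(x) = 2*x**3 + x, classical derivative u'(x) = 6*x**2 + 1.
φ(x) = x(2−x), so φ'(x) = 2 - 2*x.
Note φ(0) = φ(2) = 0, so the boundary term u·φ vanishes.
LHS = ∫_0^2 u(x) φ'(x) dx = ∫_0^2 (-4*x^4 + 4*x^3 - 2*x^2 + 2*x) dx. Term by term:
  ∫_0^2 -4*x^4 dx = -128/5;  ∫_0^2 4*x^3 dx = 16;  ∫_0^2 -2*x^2 dx = -16/3;
  ∫_0^2 2*x dx = 4.
Sum: -128/5 + 16 − 16/3 + 4 = -164/15.
So LHS = -164/15.
∫_0^2 v(x) φ(x) dx = ∫_0^2 (-6*x^4 + 12*x^3 - 3*x^2 + 6*x) dx. Term by term:
  ∫_0^2 -6*x^4 dx = -192/5;  ∫_0^2 12*x^3 dx = 48;  ∫_0^2 -3*x^2 dx = -8;
  ∫_0^2 6*x dx = 12.
Sum: -192/5 + 48 − 8 + 12 = 68/5.
So RHS = -∫_0^2 v(x) φ(x) dx = -68/5.
LHS − RHS = 8/3 ≠ 0, so the identity fails.
(For a valid weak derivative the identity must hold for EVERY test function, in particular this one. The failure shows v is NOT the weak derivative of u.)
Correct weak derivative would be u'(x) = 6*x**2 + 1.


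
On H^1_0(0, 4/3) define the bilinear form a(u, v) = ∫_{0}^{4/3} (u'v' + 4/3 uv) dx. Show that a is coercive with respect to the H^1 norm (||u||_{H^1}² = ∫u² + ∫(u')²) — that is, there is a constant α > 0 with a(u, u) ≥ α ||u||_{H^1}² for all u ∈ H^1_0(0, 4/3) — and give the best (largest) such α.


α = 1

Coercivity of a(·,·) on H^1_0(0, 4/3) means a(u, u) ≥ α ||u||_{H^1}² for every u ∈ H^1_0.
The interval has length L = 4/3, and Poincaré/coercivity depend only on L. Here a(u, u) = ∫(u')² + (4/3)·∫u².
Here c = 4/3 ≥ 1, so a(u,u) = ∫(u')² + c∫u² ≥ ∫(u')² + ∫u² = ||u||_{H^1}², i.e. α = 1 works. No larger α is possible: a(u,u) ≥ α||u||_{H^1}² means (1−α)∫(u')² ≥ (α−c)∫u², and for the modes u_n = sin(nπ(x−x₀)/L) (x₀ the left endpoint) one has ∫u_n²/∫(u_n')² = (L/(nπ))² → 0, so a(u_n,u_n)/||u_n||_{H^1}² → 1. Hence the optimal constant is α = 1.
Therefore α = 1.


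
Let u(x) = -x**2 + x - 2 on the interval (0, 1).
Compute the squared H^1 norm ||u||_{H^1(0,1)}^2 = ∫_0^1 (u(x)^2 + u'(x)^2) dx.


||u||_{H^1}^2 = 37/10

The H^1 norm (squared) on an interval (0, L) is
  ||u||_{H^1}^2 = ∫_0^L u(x)^2 dx + ∫_0^L u'(x)^2 dx.
Compute u'(x) = 1 - 2*x.
Then u(x)^2 = x**4 - 2*x**3 + 5*x**2 - 4*x + 4 and u'(x)^2 = 4*x**2 - 4*x + 1.
Integrate each monomial from 0 to 1 using ∫_0^1 c·x^n dx = c·1^(n+1)/(n+1):
  ∫_0^1 u(x)^2 dx = ∫_0^1 (x^4 - 2*x^3 + 5*x^2 - 4*x + 4) dx. Term by term:
    ∫_0^1 x^4 dx = 1/5;  ∫_0^1 -2*x^3 dx = -1/2;  ∫_0^1 5*x^2 dx = 5/3;
    ∫_0^1 -4*x dx = -2;  ∫_0^1 4 dx = 4.
  Sum: 1/5 − 1/2 + 5/3 − 2 + 4 = 101/30.
  ∫_0^1 u'(x)^2 dx = ∫_0^1 (4*x^2 - 4*x + 1) dx. Term by term:
    ∫_0^1 4*x^2 dx = 4/3;  ∫_0^1 -4*x dx = -2;  ∫_0^1 1 dx = 1.
  Sum: 4/3 − 2 + 1 = 1/3.
Adding: ||u||_{H^1}^2 = 101/30 + 1/3 = 37/10.


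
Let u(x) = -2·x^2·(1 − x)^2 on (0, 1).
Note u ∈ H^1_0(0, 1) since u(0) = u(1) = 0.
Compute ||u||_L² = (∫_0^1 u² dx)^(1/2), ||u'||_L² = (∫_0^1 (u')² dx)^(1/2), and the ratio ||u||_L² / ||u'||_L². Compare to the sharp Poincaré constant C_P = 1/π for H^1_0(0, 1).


||u||_L² / ||u'||_L² = sqrt(3)/6 < C_P = 1/π.

u(x) = -2·x^2·(1 − x)^2, so u'(x) = 4*x*(x*(1 - x) - (x - 1)^2).
u(x) = -2·x^2·(1 − x)^2 vanishes at x = 0 and x = 1, so u ∈ H^1_0(0, 1). Differentiate via the product rule and integrate the resulting polynomials term by term.
  ∫_0^1 u² dx = ∫_0^1 (4*x^8 - 16*x^7 + 24*x^6 - 16*x^5 + 4*x^4) dx. Term by term:
    ∫_0^1 4*x^8 dx = 4/9;  ∫_0^1 -16*x^7 dx = -2;  ∫_0^1 24*x^6 dx = 24/7;
    ∫_0^1 -16*x^5 dx = -8/3;  ∫_0^1 4*x^4 dx = 4/5.
  Sum: 4/9 − 2 + 24/7 − 8/3 + 4/5 = 2/315.
  ∫_0^1 (u')² dx = ∫_0^1 (64*x^6 - 192*x^5 + 208*x^4 - 96*x^3 + 16*x^2) dx. Term by term:
    ∫_0^1 64*x^6 dx = 64/7;  ∫_0^1 -192*x^5 dx = -32;  ∫_0^1 208*x^4 dx = 208/5;
    ∫_0^1 -96*x^3 dx = -24;  ∫_0^1 16*x^2 dx = 16/3.
  Sum: 64/7 − 32 + 208/5 − 24 + 16/3 = 8/105.
∫_0^1 u² dx = 2/315, so ||u||_L² = sqrt(70)/105.
∫_0^1 (u')² dx = 8/105, so ||u'||_L² = 2*sqrt(210)/105.
Ratio ||u||_L² / ||u'||_L² = sqrt(3)/6.
Sharp Poincaré constant on H^1_0(0, 1) is C_P = L/π = 1/π, achieved by sin(π·x).
A polynomial bump cannot attain the sharp Poincaré constant (only the first sine eigenfunction does), so the ratio is strictly less than C_P, consistent with ||u||_L² ≤ C_P ||u'||_L².


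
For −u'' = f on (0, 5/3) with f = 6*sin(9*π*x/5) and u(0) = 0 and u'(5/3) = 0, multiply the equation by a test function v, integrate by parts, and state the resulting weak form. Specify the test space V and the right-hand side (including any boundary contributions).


V = {v ∈ H^1(0, 5/3) : v(0) = 0} (test functions vanish at x = 0 where u is specified); weak form: ∫_0^5/3 u'v' dx = ∫_0^5/3 (6*sin(9*π*x/5)) v dx for all v ∈ V.

Multiply both sides by a test function v and integrate from 0 to 5/3:
  ∫_0^5/3 −u''(x) v(x) dx = ∫_0^5/3 f(x) v(x) dx.
Integrate the LHS by parts once:
  ∫_0^5/3 −u'' v dx = −[u'(x) v(x)]_0^5/3 + ∫_0^5/3 u'(x) v'(x) dx.
Thus ∫_0^5/3 u'(x) v'(x) dx = ∫_0^5/3 f(x) v(x) dx + [u'(x) v(x)]_0^5/3.
Choose V so that boundary terms are either known or forced to vanish.
Mixed BC: u(0) = 0 (Dirichlet) and u'(5/3) = 0 (Neumann). Define V = {v ∈ H^1(0, 5/3) : v(0) = 0}. Then [u' v]_0^5/3 = u'(5/3)·v(5/3) − u'(0)·0 = 0.
Weak formulation: find u (satisfying any essential BC) such that ∫_0^5/3 u'(x) v'(x) dx = ∫_0^5/3 f v dx for all v ∈ V (Dirichlet at 0 absorbed into V; the Neumann datum at x = 5/3 is zero, so no boundary term remains).
Substituting f(x) = 6*sin(9*π*x/5), the right-hand side is ∫_0^5/3 (6*sin(9*π*x/5)) v dx.


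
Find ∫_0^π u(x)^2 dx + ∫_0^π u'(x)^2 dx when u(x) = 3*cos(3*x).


||u||_{H^1(0,π)}^2 = 45*π

u'(x) = -9*sin(3*x).
Expand u² and (u')² and integrate term by term on (0, π), using: for integers n ≥ 1, ∫_0^π sin²(nx) dx = ∫_0^π cos²(nx) dx = π/2; for n ≠ n', ∫_0^π sin(nx)sin(n'x) dx = ∫_0^π cos(nx)cos(n'x) dx = 0; and by product-to-sum, ∫_0^π sin(nx)cos(n'x) dx = ½∫_0^π [sin((n+n')x) + sin((n−n')x)] dx, which is 0 when n+n' is even and 2n/(n²−n'²) when n+n' is odd (it need not vanish on (0, π)).
  u² squared terms: (3)²·∫cos(3x)² dx = 9·π/2 = 9*π/2.
  So ∫_0^π u² dx = 9*π/2.
  (u')² squared terms: (-9)²·∫sin(3x)² dx = 81·π/2 = 81*π/2.
  So ∫_0^π (u')² dx = 81*π/2.
||u||_{H^1}^2 = (9*π/2) + (81*π/2) = 45*π.


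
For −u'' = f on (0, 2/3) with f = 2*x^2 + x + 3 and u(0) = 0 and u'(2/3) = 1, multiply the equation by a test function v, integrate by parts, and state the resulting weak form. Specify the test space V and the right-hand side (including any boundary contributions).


V = {v ∈ H^1(0, 2/3) : v(0) = 0} (test functions vanish at x = 0 where u is specified); weak form: ∫_0^2/3 u'v' dx = ∫_0^2/3 (2*x^2 + x + 3) v dx + v(2/3) for all v ∈ V.

Multiply both sides by a test function v and integrate from 0 to 2/3:
  ∫_0^2/3 −u''(x) v(x) dx = ∫_0^2/3 f(x) v(x) dx.
Integrate the LHS by parts once:
  ∫_0^2/3 −u'' v dx = −[u'(x) v(x)]_0^2/3 + ∫_0^2/3 u'(x) v'(x) dx.
Thus ∫_0^2/3 u'(x) v'(x) dx = ∫_0^2/3 f(x) v(x) dx + [u'(x) v(x)]_0^2/3.
Choose V so that boundary terms are either known or forced to vanish.
Mixed BC: u(0) = 0 (Dirichlet) and u'(2/3) = 1 (Neumann). Define V = {v ∈ H^1(0, 2/3) : v(0) = 0}. Then [u' v]_0^2/3 = u'(2/3)·v(2/3) − u'(0)·0 = v(2/3).
Weak formulation: find u (satisfying any essential BC) such that ∫_0^2/3 u'(x) v'(x) dx = ∫_0^2/3 f v dx + v(2/3) for all v ∈ V (Dirichlet at 0 absorbed into V; Neumann datum at x = 2/3 contributes the boundary term).
Substituting f(x) = 2*x^2 + x + 3, the right-hand side is ∫_0^2/3 (2*x^2 + x + 3) v dx + v(2/3).


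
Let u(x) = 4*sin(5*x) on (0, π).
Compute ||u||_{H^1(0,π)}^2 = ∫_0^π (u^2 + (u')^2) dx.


||u||_{H^1(0,π)}^2 = 208*π

u'(x) = 20*cos(5*x).
Expand u² and (u')² and integrate term by term on (0, π), using: for integers n ≥ 1, ∫_0^π sin²(nx) dx = ∫_0^π cos²(nx) dx = π/2; for n ≠ n', ∫_0^π sin(nx)sin(n'x) dx = ∫_0^π cos(nx)cos(n'x) dx = 0; and by product-to-sum, ∫_0^π sin(nx)cos(n'x) dx = ½∫_0^π [sin((n+n')x) + sin((n−n')x)] dx, which is 0 when n+n' is even and 2n/(n²−n'²) when n+n' is odd (it need not vanish on (0, π)).
  u² squared terms: (4)²·∫sin(5x)² dx = 16·π/2 = 8*π.
  So ∫_0^π u² dx = 8*π.
  (u')² squared terms: (20)²·∫cos(5x)² dx = 400·π/2 = 200*π.
  So ∫_0^π (u')² dx = 200*π.
||u||_{H^1}^2 = (8*π) + (200*π) = 208*π.


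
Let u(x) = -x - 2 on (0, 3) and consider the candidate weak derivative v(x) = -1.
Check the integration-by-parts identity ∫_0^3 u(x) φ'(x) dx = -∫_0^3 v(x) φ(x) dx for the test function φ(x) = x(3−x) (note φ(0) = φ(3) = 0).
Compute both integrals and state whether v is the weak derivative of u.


LHS = 9/2, RHS = 9/2. Yes, v = u' weakly.

u(x) = -x - 2, classical derivative u'(x) = -1.
φ(x) = x(3−x), so φ'(x) = 3 - 2*x.
Note φ(0) = φ(3) = 0, so the boundary term u·φ vanishes.
LHS = ∫_0^3 u(x) φ'(x) dx = ∫_0^3 (2*x^2 + x - 6) dx. Term by term:
  ∫_0^3 2*x^2 dx = 18;  ∫_0^3 x dx = 9/2;  ∫_0^3 -6 dx = -18.
Sum: 18 + 9/2 − 18 = 9/2.
So LHS = 9/2.
∫_0^3 v(x) φ(x) dx = ∫_0^3 (x^2 - 3*x) dx. Term by term:
  ∫_0^3 x^2 dx = 9;  ∫_0^3 -3*x dx = -27/2.
Sum: 9 − 27/2 = -9/2.
So RHS = -∫_0^3 v(x) φ(x) dx = 9/2.
LHS = RHS, so the identity holds for this test φ.
Moreover u is smooth here and v(x) = u'(x) = -1 pointwise, so the identity holds for every test function. Hence v is the weak derivative of u.


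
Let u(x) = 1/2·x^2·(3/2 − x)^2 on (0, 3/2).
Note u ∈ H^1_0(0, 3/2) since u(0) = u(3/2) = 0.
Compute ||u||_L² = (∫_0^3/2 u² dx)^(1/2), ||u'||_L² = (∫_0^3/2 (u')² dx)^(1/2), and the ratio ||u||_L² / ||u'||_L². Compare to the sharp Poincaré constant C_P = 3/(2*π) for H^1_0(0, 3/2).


||u||_L² / ||u'||_L² = sqrt(3)/4 < C_P = 3/(2*π).

u(x) = 1/2·x^2·(3/2 − x)^2, so u'(x) = x*(2*x - 3)*(4*x - 3)/4.
u(x) = 1/2·x^2·(3/2 − x)^2 vanishes at x = 0 and x = 3/2, so u ∈ H^1_0(0, 3/2). Differentiate via the product rule and integrate the resulting polynomials term by term.
  ∫_0^3/2 u² dx = ∫_0^3/2 (x^8/4 - 3*x^7/2 + 27*x^6/8 - 27*x^5/8 + 81*x^4/64) dx. Term by term:
    ∫_0^3/2 x^8/4 dx = 2187/2048;  ∫_0^3/2 -3*x^7/2 dx = -19683/4096;  ∫_0^3/2 27*x^6/8 dx = 59049/7168;
    ∫_0^3/2 -27*x^5/8 dx = -6561/1024;  ∫_0^3/2 81*x^4/64 dx = 19683/10240.
  Sum: 2187/2048 − 19683/4096 + 59049/7168 − 6561/1024 + 19683/10240 = 2187/143360.
  ∫_0^3/2 (u')² dx = ∫_0^3/2 (4*x^6 - 18*x^5 + 117*x^4/4 - 81*x^3/4 + 81*x^2/16) dx. Term by term:
    ∫_0^3/2 4*x^6 dx = 2187/224;  ∫_0^3/2 -18*x^5 dx = -2187/64;  ∫_0^3/2 117*x^4/4 dx = 28431/640;
    ∫_0^3/2 -81*x^3/4 dx = -6561/256;  ∫_0^3/2 81*x^2/16 dx = 729/128.
  Sum: 2187/224 − 2187/64 + 28431/640 − 6561/256 + 729/128 = 729/8960.
∫_0^3/2 u² dx = 2187/143360, so ||u||_L² = 27*sqrt(105)/2240.
∫_0^3/2 (u')² dx = 729/8960, so ||u'||_L² = 27*sqrt(35)/560.
Ratio ||u||_L² / ||u'||_L² = sqrt(3)/4.
Sharp Poincaré constant on H^1_0(0, 3/2) is C_P = L/π = 3/(2*π), achieved by sin(2*π/3·x).
A polynomial bump cannot attain the sharp Poincaré constant (only the first sine eigenfunction does), so the ratio is strictly less than C_P, consistent with ||u||_L² ≤ C_P ||u'||_L².


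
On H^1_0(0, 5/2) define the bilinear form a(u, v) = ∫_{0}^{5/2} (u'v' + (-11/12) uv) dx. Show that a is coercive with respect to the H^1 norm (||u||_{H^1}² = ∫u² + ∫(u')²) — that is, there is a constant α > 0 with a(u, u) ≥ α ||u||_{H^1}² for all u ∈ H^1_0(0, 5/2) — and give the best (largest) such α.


α = (-275 + 48*π^2)/(12*(25 + 4*π^2))

Coercivity of a(·,·) on H^1_0(0, 5/2) means a(u, u) ≥ α ||u||_{H^1}² for every u ∈ H^1_0.
The interval has length L = 5/2, and Poincaré/coercivity depend only on L. Here a(u, u) = ∫(u')² + (-11/12)·∫u².
Here c = -11/12 < 0 with |c| < (π/L)² = 4*π^2/25, so coercivity still holds. The condition a(u,u) ≥ α||u||_{H^1}² reads (1−α)∫(u')² ≥ (α−c)∫u². Any admissible α is ≤ 1 (rapidly oscillating u have ∫u²/∫(u')² → 0), and α = 1 would force 0 ≥ (1−c)∫u², impossible since c < 1; so 1−α > 0. By the sharp Poincaré inequality on H^1_0 of an interval of length L, ∫(u')² ≥ (π/L)²∫u² with equality for the first sine mode sin(π(x−x₀)/L) (x₀ the left endpoint), so the inequality holds for all u iff (1−α)(π/L)² ≥ α − c, i.e. α ≤ ((π/L)² + c)/((π/L)² + 1) = (1 + c(L/π)²)/(1 + (L/π)²). (Direct route, valid since c ≤ 0: Poincaré gives c∫u² ≥ c(L/π)²∫(u')², so a(u,u) ≥ (1 + c(L/π)²)∫(u')², while ||u||_{H^1}² ≤ (1 + (L/π)²)∫(u')²; dividing yields the same α.) With (π/L)² = 4*π^2/25 and c = -11/12, the largest admissible constant is α = ((π/L)² + c)/((π/L)² + 1).
Simplifying, α = (-275 + 48*π^2)/(12*(25 + 4*π^2)).


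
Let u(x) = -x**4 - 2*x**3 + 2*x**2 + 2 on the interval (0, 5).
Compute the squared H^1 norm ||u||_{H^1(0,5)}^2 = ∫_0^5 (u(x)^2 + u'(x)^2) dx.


||u||_{H^1}^2 = 86919145/126

The H^1 norm (squared) on an interval (0, L) is
  ||u||_{H^1}^2 = ∫_0^L u(x)^2 dx + ∫_0^L u'(x)^2 dx.
Compute u'(x) = -4*x**3 - 6*x**2 + 4*x.
Then u(x)^2 = x**8 + 4*x**7 - 8*x**5 - 8*x**3 + 8*x**2 + 4 and u'(x)^2 = 16*x**6 + 48*x**5 + 4*x**4 - 48*x**3 + 16*x**2.
Integrate each monomial from 0 to 5 using ∫_0^5 c·x^n dx = c·5^(n+1)/(n+1):
  ∫_0^5 u(x)^2 dx = ∫_0^5 (x^8 + 4*x^7 - 8*x^5 - 8*x^3 + 8*x^2 + 4) dx. Term by term:
    ∫_0^5 x^8 dx = 1953125/9;  ∫_0^5 4*x^7 dx = 390625/2;  ∫_0^5 -8*x^5 dx = -62500/3;
    ∫_0^5 -8*x^3 dx = -1250;  ∫_0^5 8*x^2 dx = 1000/3;  ∫_0^5 4 dx = 20.
  Sum: 1953125/9 + 390625/2 − 62500/3 − 1250 + 1000/3 + 20 = 7030735/18.
  ∫_0^5 u'(x)^2 dx = ∫_0^5 (16*x^6 + 48*x^5 + 4*x^4 - 48*x^3 + 16*x^2) dx. Term by term:
    ∫_0^5 16*x^6 dx = 1250000/7;  ∫_0^5 48*x^5 dx = 125000;  ∫_0^5 4*x^4 dx = 2500;
    ∫_0^5 -48*x^3 dx = -7500;  ∫_0^5 16*x^2 dx = 2000/3.
  Sum: 1250000/7 + 125000 + 2500 − 7500 + 2000/3 = 6284000/21.
Adding: ||u||_{H^1}^2 = 7030735/18 + 6284000/21 = 86919145/126.


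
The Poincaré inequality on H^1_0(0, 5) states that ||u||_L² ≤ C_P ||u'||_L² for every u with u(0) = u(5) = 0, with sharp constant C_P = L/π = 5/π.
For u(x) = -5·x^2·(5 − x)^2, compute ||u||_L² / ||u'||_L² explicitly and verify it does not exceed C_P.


||u||_L² / ||u'||_L² = 5*sqrt(3)/6 < C_P = 5/π.

u(x) = -5·x^2·(5 − x)^2, so u'(x) = 10*x*(x*(5 - x) - (x - 5)^2).
u(x) = -5·x^2·(5 − x)^2 vanishes at x = 0 and x = 5, so u ∈ H^1_0(0, 5). Differentiate via the product rule and integrate the resulting polynomials term by term.
  ∫_0^5 u² dx = ∫_0^5 (25*x^8 - 500*x^7 + 3750*x^6 - 12500*x^5 + 15625*x^4) dx. Term by term:
    ∫_0^5 25*x^8 dx = 48828125/9;  ∫_0^5 -500*x^7 dx = -48828125/2;  ∫_0^5 3750*x^6 dx = 292968750/7;
    ∫_0^5 -12500*x^5 dx = -97656250/3;  ∫_0^5 15625*x^4 dx = 9765625.
  Sum: 48828125/9 − 48828125/2 + 292968750/7 − 97656250/3 + 9765625 = 9765625/126.
  ∫_0^5 (u')² dx = ∫_0^5 (400*x^6 - 6000*x^5 + 32500*x^4 - 75000*x^3 + 62500*x^2) dx. Term by term:
    ∫_0^5 400*x^6 dx = 31250000/7;  ∫_0^5 -6000*x^5 dx = -15625000;  ∫_0^5 32500*x^4 dx = 20312500;
    ∫_0^5 -75000*x^3 dx = -11718750;  ∫_0^5 62500*x^2 dx = 7812500/3.
  Sum: 31250000/7 − 15625000 + 20312500 − 11718750 + 7812500/3 = 781250/21.
∫_0^5 u² dx = 9765625/126, so ||u||_L² = 3125*sqrt(14)/42.
∫_0^5 (u')² dx = 781250/21, so ||u'||_L² = 625*sqrt(42)/21.
Ratio ||u||_L² / ||u'||_L² = 5*sqrt(3)/6.
Sharp Poincaré constant on H^1_0(0, 5) is C_P = L/π = 5/π, achieved by sin(π/5·x).
A polynomial bump cannot attain the sharp Poincaré constant (only the first sine eigenfunction does), so the ratio is strictly less than C_P, consistent with ||u||_L² ≤ C_P ||u'||_L².


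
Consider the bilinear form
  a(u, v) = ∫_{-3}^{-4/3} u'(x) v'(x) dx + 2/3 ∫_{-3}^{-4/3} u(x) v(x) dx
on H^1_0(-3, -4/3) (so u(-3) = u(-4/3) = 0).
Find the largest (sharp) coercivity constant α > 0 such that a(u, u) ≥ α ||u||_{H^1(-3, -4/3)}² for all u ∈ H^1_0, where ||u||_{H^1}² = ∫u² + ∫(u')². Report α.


α = (50 + 27*π^2)/(3*(25 + 9*π^2))

Coercivity of a(·,·) on H^1_0(-3, -4/3) means a(u, u) ≥ α ||u||_{H^1}² for every u ∈ H^1_0.
The interval has length L = 5/3, and Poincaré/coercivity depend only on L. Here a(u, u) = ∫(u')² + (2/3)·∫u².
Here 0 < c = 2/3 < 1. The condition a(u,u) ≥ α||u||_{H^1}² reads (1−α)∫(u')² ≥ (α−c)∫u². Any admissible α is ≤ 1 (rapidly oscillating u have ∫u²/∫(u')² → 0), and α = 1 would force 0 ≥ (1−c)∫u², impossible since c < 1; so 1−α > 0. By the sharp Poincaré inequality on H^1_0 of an interval of length L, ∫(u')² ≥ (π/L)²∫u² with equality for the first sine mode sin(π(x−x₀)/L) (x₀ the left endpoint), so the inequality holds for all u iff (1−α)(π/L)² ≥ α − c, i.e. α ≤ ((π/L)² + c)/((π/L)² + 1) = (1 + c(L/π)²)/(1 + (L/π)²). With (π/L)² = 9*π^2/25 and c = 2/3, the largest admissible constant is α = ((π/L)² + c)/((π/L)² + 1).
Simplifying, α = (50 + 27*π^2)/(3*(25 + 9*π^2)).


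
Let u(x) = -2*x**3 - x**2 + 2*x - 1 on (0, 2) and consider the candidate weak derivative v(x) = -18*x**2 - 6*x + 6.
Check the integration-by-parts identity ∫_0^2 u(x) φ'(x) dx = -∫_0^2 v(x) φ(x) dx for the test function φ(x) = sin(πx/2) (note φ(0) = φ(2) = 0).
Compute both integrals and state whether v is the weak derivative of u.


LHS = -192/π^3 + 48/π, RHS = -576/π^3 + 144/π. No, v is not the weak derivative of u.

u(x) = -2*x**3 - x**2 + 2*x - 1, classical derivative u'(x) = -6*x**2 - 2*x + 2.
φ(x) = sin(πx/2), so φ'(x) = π*cos(π*x/2)/2.
Note φ(0) = φ(2) = 0, so the boundary term u·φ vanishes.
LHS = ∫_0^2 u(x) φ'(x) dx = ∫_0^2 (-π*x^3*cos(π*x/2) - π*x^2*cos(π*x/2)/2 + π*x*cos(π*x/2) - π*cos(π*x/2)/2) dx. Term by term:
  ∫_0^2 -π*cos(π*x/2)/2 dx = 0;  ∫_0^2 π*x*cos(π*x/2) dx = -8/π;  ∫_0^2 -π*x^3*cos(π*x/2) dx = -192/π^3 + 48/π;
  ∫_0^2 -π*x^2*cos(π*x/2)/2 dx = 8/π.
Sum: 0 − 8/π + -192/π^3 + 48/π + 8/π = -192/π^3 + 48/π.
So LHS = -192/π^3 + 48/π.
∫_0^2 v(x) φ(x) dx = ∫_0^2 (-18*x^2*sin(π*x/2) - 6*x*sin(π*x/2) + 6*sin(π*x/2)) dx. Term by term:
  ∫_0^2 6*sin(π*x/2) dx = 24/π;  ∫_0^2 -18*x^2*sin(π*x/2) dx = -144/π + 576/π^3;  ∫_0^2 -6*x*sin(π*x/2) dx = -24/π.
Sum: 24/π + -144/π + 576/π^3 − 24/π = -144/π + 576/π^3.
So RHS = -∫_0^2 v(x) φ(x) dx = -576/π^3 + 144/π.
LHS − RHS = -96/π + 384/π^3 ≠ 0, so the identity fails.
(For a valid weak derivative the identity must hold for EVERY test function, in particular this one. The failure shows v is NOT the weak derivative of u.)
Correct weak derivative would be u'(x) = -6*x**2 - 2*x + 2.


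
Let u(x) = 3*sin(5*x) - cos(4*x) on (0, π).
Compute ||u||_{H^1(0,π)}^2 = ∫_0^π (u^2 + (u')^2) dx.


||u||_{H^1(0,π)}^2 = -340/3 + 251*π/2

u'(x) = 4*sin(4*x) + 15*cos(5*x).
Expand u² and (u')² and integrate term by term on (0, π), using: for integers n ≥ 1, ∫_0^π sin²(nx) dx = ∫_0^π cos²(nx) dx = π/2; for n ≠ n', ∫_0^π sin(nx)sin(n'x) dx = ∫_0^π cos(nx)cos(n'x) dx = 0; and by product-to-sum, ∫_0^π sin(nx)cos(n'x) dx = ½∫_0^π [sin((n+n')x) + sin((n−n')x)] dx, which is 0 when n+n' is even and 2n/(n²−n'²) when n+n' is odd (it need not vanish on (0, π)).
  u² squared terms: (-1)²·∫cos(4x)² dx = 1·π/2 = π/2;  (3)²·∫sin(5x)² dx = 9·π/2 = 9*π/2.
  u² cross terms: 2·(-1)·(3)·∫cos(4x)·sin(5x) dx = -6·(10/9) = -20/3.
  So ∫_0^π u² dx = π/2 + 9*π/2 − 20/3 = -20/3 + 5*π.
  (u')² squared terms: (4)²·∫sin(4x)² dx = 16·π/2 = 8*π;  (15)²·∫cos(5x)² dx = 225·π/2 = 225*π/2.
  (u')² cross terms: 2·(4)·(15)·∫sin(4x)·cos(5x) dx = 120·(-8/9) = -320/3.
  So ∫_0^π (u')² dx = 8*π + 225*π/2 − 320/3 = -320/3 + 241*π/2.
||u||_{H^1}^2 = (-20/3 + 5*π) + (-320/3 + 241*π/2) = -340/3 + 251*π/2.


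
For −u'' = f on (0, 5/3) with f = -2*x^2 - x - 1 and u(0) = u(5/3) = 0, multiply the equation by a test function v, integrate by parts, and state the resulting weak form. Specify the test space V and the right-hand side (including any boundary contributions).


V = H^1_0(0, 5/3) (so v(0) = v(5/3) = 0); weak form: ∫_0^5/3 u'v' dx = ∫_0^5/3 (-2*x^2 - x - 1) v dx for all v ∈ V.

Multiply both sides by a test function v and integrate from 0 to 5/3:
  ∫_0^5/3 −u''(x) v(x) dx = ∫_0^5/3 f(x) v(x) dx.
Integrate the LHS by parts once:
  ∫_0^5/3 −u'' v dx = −[u'(x) v(x)]_0^5/3 + ∫_0^5/3 u'(x) v'(x) dx.
Thus ∫_0^5/3 u'(x) v'(x) dx = ∫_0^5/3 f(x) v(x) dx + [u'(x) v(x)]_0^5/3.
Choose V so that boundary terms are either known or forced to vanish.
u is Dirichlet: u(0) = u(5/3) = 0. Let V = H^1_0(0, 5/3); then v(0) = v(5/3) = 0, and [u' v]_0^5/3 = 0.
Weak formulation: find u (satisfying any essential BC) such that ∫_0^5/3 u'(x) v'(x) dx = ∫_0^5/3 f v dx for all v ∈ V.
Substituting f(x) = -2*x^2 - x - 1, the right-hand side is ∫_0^5/3 (-2*x^2 - x - 1) v dx.


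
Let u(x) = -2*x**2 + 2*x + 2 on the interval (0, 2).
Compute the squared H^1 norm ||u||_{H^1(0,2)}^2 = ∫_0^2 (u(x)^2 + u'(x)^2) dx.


||u||_{H^1}^2 = 128/5

The H^1 norm (squared) on an interval (0, L) is
  ||u||_{H^1}^2 = ∫_0^L u(x)^2 dx + ∫_0^L u'(x)^2 dx.
Compute u'(x) = 2 - 4*x.
Then u(x)^2 = 4*x**4 - 8*x**3 - 4*x**2 + 8*x + 4 and u'(x)^2 = 16*x**2 - 16*x + 4.
Integrate each monomial from 0 to 2 using ∫_0^2 c·x^n dx = c·2^(n+1)/(n+1):
  ∫_0^2 u(x)^2 dx = ∫_0^2 (4*x^4 - 8*x^3 - 4*x^2 + 8*x + 4) dx. Term by term:
    ∫_0^2 4*x^4 dx = 128/5;  ∫_0^2 -8*x^3 dx = -32;  ∫_0^2 -4*x^2 dx = -32/3;
    ∫_0^2 8*x dx = 16;  ∫_0^2 4 dx = 8.
  Sum: 128/5 − 32 − 32/3 + 16 + 8 = 104/15.
  ∫_0^2 u'(x)^2 dx = ∫_0^2 (16*x^2 - 16*x + 4) dx. Term by term:
    ∫_0^2 16*x^2 dx = 128/3;  ∫_0^2 -16*x dx = -32;  ∫_0^2 4 dx = 8.
  Sum: 128/3 − 32 + 8 = 56/3.
Adding: ||u||_{H^1}^2 = 104/15 + 56/3 = 128/5.


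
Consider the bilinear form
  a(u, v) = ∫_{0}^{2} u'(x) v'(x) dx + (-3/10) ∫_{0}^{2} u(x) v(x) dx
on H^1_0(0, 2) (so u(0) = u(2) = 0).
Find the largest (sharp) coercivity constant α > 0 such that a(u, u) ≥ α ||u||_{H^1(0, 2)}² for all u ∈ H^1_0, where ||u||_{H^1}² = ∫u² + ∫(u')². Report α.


α = (-6/5 + π^2)/(4 + π^2)

Coercivity of a(·,·) on H^1_0(0, 2) means a(u, u) ≥ α ||u||_{H^1}² for every u ∈ H^1_0.
The interval has length L = 2, and Poincaré/coercivity depend only on L. Here a(u, u) = ∫(u')² + (-3/10)·∫u².
Here c = -3/10 < 0 with |c| < (π/L)² = π^2/4, so coercivity still holds. The condition a(u,u) ≥ α||u||_{H^1}² reads (1−α)∫(u')² ≥ (α−c)∫u². Any admissible α is ≤ 1 (rapidly oscillating u have ∫u²/∫(u')² → 0), and α = 1 would force 0 ≥ (1−c)∫u², impossible since c < 1; so 1−α > 0. By the sharp Poincaré inequality on H^1_0 of an interval of length L, ∫(u')² ≥ (π/L)²∫u² with equality for the first sine mode sin(π(x−x₀)/L) (x₀ the left endpoint), so the inequality holds for all u iff (1−α)(π/L)² ≥ α − c, i.e. α ≤ ((π/L)² + c)/((π/L)² + 1) = (1 + c(L/π)²)/(1 + (L/π)²). (Direct route, valid since c ≤ 0: Poincaré gives c∫u² ≥ c(L/π)²∫(u')², so a(u,u) ≥ (1 + c(L/π)²)∫(u')², while ||u||_{H^1}² ≤ (1 + (L/π)²)∫(u')²; dividing yields the same α.) With (π/L)² = π^2/4 and c = -3/10, the largest admissible constant is α = ((π/L)² + c)/((π/L)² + 1).
Simplifying, α = (-6/5 + π^2)/(4 + π^2).


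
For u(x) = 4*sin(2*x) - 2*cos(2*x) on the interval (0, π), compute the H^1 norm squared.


||u||_{H^1(0,π)}^2 = 50*π

u'(x) = 4*sin(2*x) + 8*cos(2*x).
Expand u² and (u')² and integrate term by term on (0, π), using: for integers n ≥ 1, ∫_0^π sin²(nx) dx = ∫_0^π cos²(nx) dx = π/2; for n ≠ n', ∫_0^π sin(nx)sin(n'x) dx = ∫_0^π cos(nx)cos(n'x) dx = 0; and by product-to-sum, ∫_0^π sin(nx)cos(n'x) dx = ½∫_0^π [sin((n+n')x) + sin((n−n')x)] dx, which is 0 when n+n' is even and 2n/(n²−n'²) when n+n' is odd (it need not vanish on (0, π)).
  u² squared terms: (-2)²·∫cos(2x)² dx = 4·π/2 = 2*π;  (4)²·∫sin(2x)² dx = 16·π/2 = 8*π.
  u² cross terms: 2·(-2)·(4)·∫cos(2x)·sin(2x) dx = -16·(0) = 0.
  So ∫_0^π u² dx = 2*π + 8*π + 0 = 10*π.
  (u')² squared terms: (4)²·∫sin(2x)² dx = 16·π/2 = 8*π;  (8)²·∫cos(2x)² dx = 64·π/2 = 32*π.
  (u')² cross terms: 2·(4)·(8)·∫sin(2x)·cos(2x) dx = 64·(0) = 0.
  So ∫_0^π (u')² dx = 8*π + 32*π + 0 = 40*π.
||u||_{H^1}^2 = (10*π) + (40*π) = 50*π.
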